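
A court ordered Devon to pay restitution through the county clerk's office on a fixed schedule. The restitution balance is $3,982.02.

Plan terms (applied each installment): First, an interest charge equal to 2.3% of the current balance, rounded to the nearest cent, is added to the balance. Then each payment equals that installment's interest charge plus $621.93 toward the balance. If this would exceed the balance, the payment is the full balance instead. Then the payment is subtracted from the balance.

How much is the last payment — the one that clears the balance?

# | Opening | Interest | Payment | End bal
1 | $3,982.02 | $91.59 | $713.52 | $3,360.09
2 | $3,360.09 | $77.28 | $699.21 | $2,738.16
3 | $2,738.16 | $62.98 | $684.91 | $2,116.23
4 | $2,116.23 | $48.67 | $670.60 | $1,494.30
5 | $1,494.30 | $34.37 | $656.30 | $872.37
6 | $872.37 | $20.06 | $641.99 | $250.44
7 | $250.44 | $5.76 | $256.20 | $0.00

$256.20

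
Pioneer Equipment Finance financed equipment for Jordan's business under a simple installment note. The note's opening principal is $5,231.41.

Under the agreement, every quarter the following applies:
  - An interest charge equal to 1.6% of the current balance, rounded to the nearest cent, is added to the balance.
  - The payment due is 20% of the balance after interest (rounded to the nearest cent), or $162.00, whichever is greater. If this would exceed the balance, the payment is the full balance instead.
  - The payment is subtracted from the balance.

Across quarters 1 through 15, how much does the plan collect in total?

Quarter 1: $5,231.41 +$83.70 interest = $5,315.11; pay $1,063.02 → $4,252.09
Quarter 2: $4,252.09 +$68.03 interest = $4,320.12; pay $864.02 → $3,456.10
Quarter 3: $3,456.10 +$55.30 interest = $3,511.40; pay $702.28 → $2,809.12
Quarter 4: $2,809.12 +$44.95 interest = $2,854.07; pay $570.81 → $2,283.26
Quarter 5: $2,283.26 +$36.53 interest = $2,319.79; pay $463.96 → $1,855.83
Quarter 6: $1,855.83 +$29.69 interest = $1,885.52; pay $377.10 → $1,508.42
Quarter 7: $1,508.42 +$24.13 interest = $1,532.55; pay $306.51 → $1,226.04
Quarter 8: $1,226.04 +$19.62 interest = $1,245.66; pay $249.13 → $996.53
Quarter 9: $996.53 +$15.94 interest = $1,012.47; pay $202.49 → $809.98
Quarter 10: $809.98 +$12.96 interest = $822.94; pay $164.59 → $658.35
Quarter 11: $658.35 +$10.53 interest = $668.88; pay $162.00 → $506.88
Quarter 12: $506.88 +$8.11 interest = $514.99; pay $162.00 → $352.99
Quarter 13: $352.99 +$5.65 interest = $358.64; pay $162.00 → $196.64
Quarter 14: $196.64 +$3.15 interest = $199.79; pay $162.00 → $37.79
Quarter 15: $37.79 +$0.60 interest = $38.39; pay $38.39 → $0.00
Total paid: $5,650.30

$5,650.30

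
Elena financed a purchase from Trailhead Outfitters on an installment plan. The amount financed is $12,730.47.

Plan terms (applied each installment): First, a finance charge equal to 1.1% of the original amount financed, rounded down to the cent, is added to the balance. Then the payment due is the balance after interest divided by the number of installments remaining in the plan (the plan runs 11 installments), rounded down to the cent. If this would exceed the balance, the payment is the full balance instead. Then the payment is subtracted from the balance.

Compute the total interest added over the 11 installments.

$1,540.33

Installment 1: $12,730.47 +$140.03 interest = $12,870.50; pay $1,170.04 → $11,700.46
Installment 2: $11,700.46 +$140.03 interest = $11,840.49; pay $1,184.04 → $10,656.45
Installment 3: $10,656.45 +$140.03 interest = $10,796.48; pay $1,199.60 → $9,596.88
Installment 4: $9,596.88 +$140.03 interest = $9,736.91; pay $1,217.11 → $8,519.80
Installment 5: $8,519.80 +$140.03 interest = $8,659.83; pay $1,237.11 → $7,422.72
Installment 6: $7,422.72 +$140.03 interest = $7,562.75; pay $1,260.45 → $6,302.30
Installment 7: $6,302.30 +$140.03 interest = $6,442.33; pay $1,288.46 → $5,153.87
Installment 8: $5,153.87 +$140.03 interest = $5,293.90; pay $1,323.47 → $3,970.43
Installment 9: $3,970.43 +$140.03 interest = $4,110.46; pay $1,370.15 → $2,740.31
Installment 10: $2,740.31 +$140.03 interest = $2,880.34; pay $1,440.17 → $1,440.17
Installment 11: $1,440.17 +$140.03 interest = $1,580.20; pay $1,580.20 → $0.00
Total interest: $140.03 + $140.03 + $140.03 + $140.03 + $140.03 + $140.03 + $140.03 + $140.03 + $140.03 + $140.03 + $140.03 = $1,540.33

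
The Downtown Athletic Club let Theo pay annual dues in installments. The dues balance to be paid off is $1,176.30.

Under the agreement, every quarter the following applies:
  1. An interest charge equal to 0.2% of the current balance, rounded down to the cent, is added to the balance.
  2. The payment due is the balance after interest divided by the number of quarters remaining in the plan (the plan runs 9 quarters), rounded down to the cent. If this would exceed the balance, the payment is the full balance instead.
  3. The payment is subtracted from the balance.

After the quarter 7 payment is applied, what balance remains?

Quarter 1: $1,176.30 +$2.35 interest = $1,178.65; pay $130.96 → $1,047.69
Quarter 2: $1,047.69 +$2.09 interest = $1,049.78; pay $131.22 → $918.56
Quarter 3: $918.56 +$1.83 interest = $920.39; pay $131.48 → $788.91
Quarter 4: $788.91 +$1.57 interest = $790.48; pay $131.74 → $658.74
Quarter 5: $658.74 +$1.31 interest = $660.05; pay $132.01 → $528.04
Quarter 6: $528.04 +$1.05 interest = $529.09; pay $132.27 → $396.82
Quarter 7: $396.82 +$0.79 interest = $397.61; pay $132.53 → $265.08

$265.08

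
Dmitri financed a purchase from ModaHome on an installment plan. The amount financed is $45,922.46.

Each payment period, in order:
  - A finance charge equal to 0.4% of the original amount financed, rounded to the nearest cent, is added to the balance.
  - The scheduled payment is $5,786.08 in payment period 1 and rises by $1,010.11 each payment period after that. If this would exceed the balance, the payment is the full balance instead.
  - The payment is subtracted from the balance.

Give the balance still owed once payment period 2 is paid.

$33,707.57

# | Opening | Interest | Payment | End bal
1 | $45,922.46 | $183.69 | $5,786.08 | $40,320.07
2 | $40,320.07 | $183.69 | $6,796.19 | $33,707.57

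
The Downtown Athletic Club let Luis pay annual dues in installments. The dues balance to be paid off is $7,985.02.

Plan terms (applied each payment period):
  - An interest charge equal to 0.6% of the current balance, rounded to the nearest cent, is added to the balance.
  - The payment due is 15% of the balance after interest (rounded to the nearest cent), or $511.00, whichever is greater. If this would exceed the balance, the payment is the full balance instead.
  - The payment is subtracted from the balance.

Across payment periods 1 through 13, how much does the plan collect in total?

$8,254.87

Payment period 1: opening $7,985.02; interest $47.91 → $8,032.93; payment $1,204.94; balance $6,827.99
Payment period 2: opening $6,827.99; interest $40.97 → $6,868.96; payment $1,030.34; balance $5,838.62
Payment period 3: opening $5,838.62; interest $35.03 → $5,873.65; payment $881.05; balance $4,992.60
Payment period 4: opening $4,992.60; interest $29.96 → $5,022.56; payment $753.38; balance $4,269.18
Payment period 5: opening $4,269.18; interest $25.62 → $4,294.80; payment $644.22; balance $3,650.58
Payment period 6: opening $3,650.58; interest $21.90 → $3,672.48; payment $550.87; balance $3,121.61
Payment period 7: opening $3,121.61; interest $18.73 → $3,140.34; payment $511.00; balance $2,629.34
Payment period 8: opening $2,629.34; interest $15.78 → $2,645.12; payment $511.00; balance $2,134.12
Payment period 9: opening $2,134.12; interest $12.80 → $2,146.92; payment $511.00; balance $1,635.92
Payment period 10: opening $1,635.92; interest $9.82 → $1,645.74; payment $511.00; balance $1,134.74
Payment period 11: opening $1,134.74; interest $6.81 → $1,141.55; payment $511.00; balance $630.55
Payment period 12: opening $630.55; interest $3.78 → $634.33; payment $511.00; balance $123.33
Payment period 13: opening $123.33; interest $0.74 → $124.07; payment $124.07; balance $0.00
Total paid: $8,254.87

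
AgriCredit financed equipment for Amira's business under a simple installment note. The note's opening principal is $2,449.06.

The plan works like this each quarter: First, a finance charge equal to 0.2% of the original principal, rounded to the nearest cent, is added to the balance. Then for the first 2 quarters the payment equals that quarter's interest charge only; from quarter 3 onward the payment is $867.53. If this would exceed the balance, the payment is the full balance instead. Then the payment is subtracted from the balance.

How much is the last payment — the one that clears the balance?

$728.70

Quarter 1: opening $2,449.06; interest $4.90 → $2,453.96; payment $4.90; balance $2,449.06
Quarter 2: opening $2,449.06; interest $4.90 → $2,453.96; payment $4.90; balance $2,449.06
Quarter 3: opening $2,449.06; interest $4.90 → $2,453.96; payment $867.53; balance $1,586.43
Quarter 4: opening $1,586.43; interest $4.90 → $1,591.33; payment $867.53; balance $723.80
Quarter 5: opening $723.80; interest $4.90 → $728.70; payment $728.70; balance $0.00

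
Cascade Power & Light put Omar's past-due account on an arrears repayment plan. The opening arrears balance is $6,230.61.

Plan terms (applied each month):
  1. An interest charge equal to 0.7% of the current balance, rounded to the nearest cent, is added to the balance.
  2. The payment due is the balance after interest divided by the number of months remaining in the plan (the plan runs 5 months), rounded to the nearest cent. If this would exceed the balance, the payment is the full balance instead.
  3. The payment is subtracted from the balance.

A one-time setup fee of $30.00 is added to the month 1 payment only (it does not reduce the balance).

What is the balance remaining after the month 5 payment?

$0.00

# | Opening | Interest | Payment | Fee | End bal
1 | $6,230.61 | $43.61 | $1,254.84 | $30.00 | $5,019.38
2 | $5,019.38 | $35.14 | $1,263.63 | — | $3,790.89
3 | $3,790.89 | $26.54 | $1,272.48 | — | $2,544.95
4 | $2,544.95 | $17.81 | $1,281.38 | — | $1,281.38
5 | $1,281.38 | $8.97 | $1,290.35 | — | $0.00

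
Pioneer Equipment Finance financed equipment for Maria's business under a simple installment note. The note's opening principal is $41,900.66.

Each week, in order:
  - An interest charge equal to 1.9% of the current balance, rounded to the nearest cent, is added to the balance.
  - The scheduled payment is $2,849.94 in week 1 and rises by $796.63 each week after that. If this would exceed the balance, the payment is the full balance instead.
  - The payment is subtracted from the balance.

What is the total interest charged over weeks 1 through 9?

$4,387.75

# | Opening | Interest | Payment | End bal
1 | $41,900.66 | $796.11 | $2,849.94 | $39,846.83
2 | $39,846.83 | $757.09 | $3,646.57 | $36,957.35
3 | $36,957.35 | $702.19 | $4,443.20 | $33,216.34
4 | $33,216.34 | $631.11 | $5,239.83 | $28,607.62
5 | $28,607.62 | $543.54 | $6,036.46 | $23,114.70
6 | $23,114.70 | $439.18 | $6,833.09 | $16,720.79
7 | $16,720.79 | $317.70 | $7,629.72 | $9,408.77
8 | $9,408.77 | $178.77 | $8,426.35 | $1,161.19
9 | $1,161.19 | $22.06 | $1,183.25 | $0.00
Total interest: $796.11 + $757.09 + $702.19 + $631.11 + $543.54 + $439.18 + $317.70 + $178.77 + $22.06 = $4,387.75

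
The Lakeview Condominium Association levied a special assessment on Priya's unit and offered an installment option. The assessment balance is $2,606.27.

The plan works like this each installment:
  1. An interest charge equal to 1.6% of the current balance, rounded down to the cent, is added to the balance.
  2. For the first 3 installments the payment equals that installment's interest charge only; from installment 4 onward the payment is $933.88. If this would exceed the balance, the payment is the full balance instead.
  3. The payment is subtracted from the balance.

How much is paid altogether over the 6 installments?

$2,813.41

Installment 1: $2,606.27 +$41.70 interest = $2,647.97; pay $41.70 → $2,606.27
Installment 2: $2,606.27 +$41.70 interest = $2,647.97; pay $41.70 → $2,606.27
Installment 3: $2,606.27 +$41.70 interest = $2,647.97; pay $41.70 → $2,606.27
Installment 4: $2,606.27 +$41.70 interest = $2,647.97; pay $933.88 → $1,714.09
Installment 5: $1,714.09 +$27.42 interest = $1,741.51; pay $933.88 → $807.63
Installment 6: $807.63 +$12.92 interest = $820.55; pay $820.55 → $0.00
Total paid: $2,813.41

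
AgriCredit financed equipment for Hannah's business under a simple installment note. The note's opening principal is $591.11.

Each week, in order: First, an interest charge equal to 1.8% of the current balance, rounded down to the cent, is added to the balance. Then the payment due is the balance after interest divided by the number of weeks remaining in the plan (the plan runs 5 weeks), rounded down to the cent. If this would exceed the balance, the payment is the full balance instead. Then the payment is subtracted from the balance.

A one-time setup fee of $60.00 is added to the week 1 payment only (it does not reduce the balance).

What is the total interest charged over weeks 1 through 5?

Week 1: $591.11 +$10.63 interest = $601.74; pay $120.34 (+ $60.00 fee) → $481.40
Week 2: $481.40 +$8.66 interest = $490.06; pay $122.51 → $367.55
Week 3: $367.55 +$6.61 interest = $374.16; pay $124.72 → $249.44
Week 4: $249.44 +$4.48 interest = $253.92; pay $126.96 → $126.96
Week 5: $126.96 +$2.28 interest = $129.24; pay $129.24 → $0.00
Total interest: $10.63 + $8.66 + $6.61 + $4.48 + $2.28 = $32.66

$32.66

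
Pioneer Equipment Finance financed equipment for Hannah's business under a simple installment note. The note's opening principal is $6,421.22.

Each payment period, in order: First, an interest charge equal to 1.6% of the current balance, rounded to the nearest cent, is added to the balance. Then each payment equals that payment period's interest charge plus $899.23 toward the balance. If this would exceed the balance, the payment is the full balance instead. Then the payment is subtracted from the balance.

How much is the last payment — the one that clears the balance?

Payment period 1: opening $6,421.22; interest $102.74 → $6,523.96; payment $1,001.97; balance $5,521.99
Payment period 2: opening $5,521.99; interest $88.35 → $5,610.34; payment $987.58; balance $4,622.76
Payment period 3: opening $4,622.76; interest $73.96 → $4,696.72; payment $973.19; balance $3,723.53
Payment period 4: opening $3,723.53; interest $59.58 → $3,783.11; payment $958.81; balance $2,824.30
Payment period 5: opening $2,824.30; interest $45.19 → $2,869.49; payment $944.42; balance $1,925.07
Payment period 6: opening $1,925.07; interest $30.80 → $1,955.87; payment $930.03; balance $1,025.84
Payment period 7: opening $1,025.84; interest $16.41 → $1,042.25; payment $915.64; balance $126.61
Payment period 8: opening $126.61; interest $2.03 → $128.64; payment $128.64; balance $0.00

$128.64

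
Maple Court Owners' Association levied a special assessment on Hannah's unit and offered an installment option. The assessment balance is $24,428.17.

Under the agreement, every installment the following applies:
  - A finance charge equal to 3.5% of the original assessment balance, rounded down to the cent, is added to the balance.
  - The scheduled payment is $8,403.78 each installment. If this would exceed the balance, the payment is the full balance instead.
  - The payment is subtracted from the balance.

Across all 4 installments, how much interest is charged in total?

$3,419.92

Installment 1: opening $24,428.17; interest $854.98 → $25,283.15; payment $8,403.78; balance $16,879.37
Installment 2: opening $16,879.37; interest $854.98 → $17,734.35; payment $8,403.78; balance $9,330.57
Installment 3: opening $9,330.57; interest $854.98 → $10,185.55; payment $8,403.78; balance $1,781.77
Installment 4: opening $1,781.77; interest $854.98 → $2,636.75; payment $2,636.75; balance $0.00
Total interest: $854.98 + $854.98 + $854.98 + $854.98 = $3,419.92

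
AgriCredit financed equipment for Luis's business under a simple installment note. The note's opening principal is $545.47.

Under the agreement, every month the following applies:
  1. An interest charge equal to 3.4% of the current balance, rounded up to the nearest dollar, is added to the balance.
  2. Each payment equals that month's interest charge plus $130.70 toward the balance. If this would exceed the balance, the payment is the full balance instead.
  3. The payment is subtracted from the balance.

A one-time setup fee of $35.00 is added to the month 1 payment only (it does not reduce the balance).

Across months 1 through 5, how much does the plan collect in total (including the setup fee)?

$631.47

Month 1: $545.47 +$19.00 interest = $564.47; pay $149.70 (+ $35.00 fee) → $414.77
Month 2: $414.77 +$15.00 interest = $429.77; pay $145.70 → $284.07
Month 3: $284.07 +$10.00 interest = $294.07; pay $140.70 → $153.37
Month 4: $153.37 +$6.00 interest = $159.37; pay $136.70 → $22.67
Month 5: $22.67 +$1.00 interest = $23.67; pay $23.67 → $0.00
Total paid: $631.47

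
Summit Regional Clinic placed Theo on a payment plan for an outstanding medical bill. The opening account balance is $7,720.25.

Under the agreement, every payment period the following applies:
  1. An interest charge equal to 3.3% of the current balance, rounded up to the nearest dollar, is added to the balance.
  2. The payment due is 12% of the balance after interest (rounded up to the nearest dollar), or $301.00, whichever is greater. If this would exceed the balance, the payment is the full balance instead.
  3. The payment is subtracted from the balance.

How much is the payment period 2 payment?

Payment period 1: opening $7,720.25; interest $255.00 → $7,975.25; payment $958.00; balance $7,017.25
Payment period 2: opening $7,017.25; interest $232.00 → $7,249.25; payment $870.00; balance $6,379.25

$870.00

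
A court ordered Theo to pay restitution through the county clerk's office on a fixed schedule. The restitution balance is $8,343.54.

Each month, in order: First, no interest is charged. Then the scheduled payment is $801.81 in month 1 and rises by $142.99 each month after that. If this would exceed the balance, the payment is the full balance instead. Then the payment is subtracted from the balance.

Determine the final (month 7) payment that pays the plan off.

$1,387.83

# | Opening | Payment | End bal
1 | $8,343.54 | $801.81 | $7,541.73
2 | $7,541.73 | $944.80 | $6,596.93
3 | $6,596.93 | $1,087.79 | $5,509.14
4 | $5,509.14 | $1,230.78 | $4,278.36
5 | $4,278.36 | $1,373.77 | $2,904.59
6 | $2,904.59 | $1,516.76 | $1,387.83
7 | $1,387.83 | $1,387.83 | $0.00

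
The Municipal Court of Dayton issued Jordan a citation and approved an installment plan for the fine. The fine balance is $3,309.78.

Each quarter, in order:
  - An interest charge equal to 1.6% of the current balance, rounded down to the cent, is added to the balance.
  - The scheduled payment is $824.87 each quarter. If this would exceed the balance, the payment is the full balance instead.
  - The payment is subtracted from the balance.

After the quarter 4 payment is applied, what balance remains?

Quarter 1: opening $3,309.78; interest $52.95 → $3,362.73; payment $824.87; balance $2,537.86
Quarter 2: opening $2,537.86; interest $40.60 → $2,578.46; payment $824.87; balance $1,753.59
Quarter 3: opening $1,753.59; interest $28.05 → $1,781.64; payment $824.87; balance $956.77
Quarter 4: opening $956.77; interest $15.30 → $972.07; payment $824.87; balance $147.20

$147.20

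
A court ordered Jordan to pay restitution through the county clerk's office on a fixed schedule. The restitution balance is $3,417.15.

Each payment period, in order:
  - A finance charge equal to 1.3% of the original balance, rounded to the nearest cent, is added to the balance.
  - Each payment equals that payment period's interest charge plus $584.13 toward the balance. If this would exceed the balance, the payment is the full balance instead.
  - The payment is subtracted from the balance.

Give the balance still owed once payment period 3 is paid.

$1,664.76

Payment period 1: opening $3,417.15; interest $44.42 → $3,461.57; payment $628.55; balance $2,833.02
Payment period 2: opening $2,833.02; interest $44.42 → $2,877.44; payment $628.55; balance $2,248.89
Payment period 3: opening $2,248.89; interest $44.42 → $2,293.31; payment $628.55; balance $1,664.76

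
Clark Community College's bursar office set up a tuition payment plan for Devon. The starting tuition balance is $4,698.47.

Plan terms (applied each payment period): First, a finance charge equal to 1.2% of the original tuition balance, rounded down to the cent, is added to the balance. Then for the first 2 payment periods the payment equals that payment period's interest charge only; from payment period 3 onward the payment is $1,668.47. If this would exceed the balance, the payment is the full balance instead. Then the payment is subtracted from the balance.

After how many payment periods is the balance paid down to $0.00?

Payment period 1: opening $4,698.47; interest $56.38 → $4,754.85; payment $56.38; balance $4,698.47
Payment period 2: opening $4,698.47; interest $56.38 → $4,754.85; payment $56.38; balance $4,698.47
Payment period 3: opening $4,698.47; interest $56.38 → $4,754.85; payment $1,668.47; balance $3,086.38
Payment period 4: opening $3,086.38; interest $56.38 → $3,142.76; payment $1,668.47; balance $1,474.29
Payment period 5: opening $1,474.29; interest $56.38 → $1,530.67; payment $1,530.67; balance $0.00
Balance reaches $0.00 in payment period 5.

5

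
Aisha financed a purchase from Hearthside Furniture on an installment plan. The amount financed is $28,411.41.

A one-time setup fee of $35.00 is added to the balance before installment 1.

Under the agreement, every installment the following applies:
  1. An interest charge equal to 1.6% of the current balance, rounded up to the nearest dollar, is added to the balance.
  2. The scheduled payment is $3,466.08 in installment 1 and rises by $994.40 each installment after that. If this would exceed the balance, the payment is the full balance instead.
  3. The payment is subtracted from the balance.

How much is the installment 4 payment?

$6,449.28

# | Opening | Interest | Payment | End bal
1 | $28,446.41 | $456.00 | $3,466.08 | $25,436.33
2 | $25,436.33 | $407.00 | $4,460.48 | $21,382.85
3 | $21,382.85 | $343.00 | $5,454.88 | $16,270.97
4 | $16,270.97 | $261.00 | $6,449.28 | $10,082.69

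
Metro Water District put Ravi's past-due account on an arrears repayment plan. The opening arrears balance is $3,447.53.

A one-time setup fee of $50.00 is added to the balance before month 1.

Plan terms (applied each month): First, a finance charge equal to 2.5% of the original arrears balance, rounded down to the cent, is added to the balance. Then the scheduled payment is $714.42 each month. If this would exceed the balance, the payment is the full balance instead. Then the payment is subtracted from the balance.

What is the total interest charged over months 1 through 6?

$517.08

Month 1: opening $3,497.53; interest $86.18 → $3,583.71; payment $714.42; balance $2,869.29
Month 2: opening $2,869.29; interest $86.18 → $2,955.47; payment $714.42; balance $2,241.05
Month 3: opening $2,241.05; interest $86.18 → $2,327.23; payment $714.42; balance $1,612.81
Month 4: opening $1,612.81; interest $86.18 → $1,698.99; payment $714.42; balance $984.57
Month 5: opening $984.57; interest $86.18 → $1,070.75; payment $714.42; balance $356.33
Month 6: opening $356.33; interest $86.18 → $442.51; payment $442.51; balance $0.00
Total interest: $86.18 + $86.18 + $86.18 + $86.18 + $86.18 + $86.18 = $517.08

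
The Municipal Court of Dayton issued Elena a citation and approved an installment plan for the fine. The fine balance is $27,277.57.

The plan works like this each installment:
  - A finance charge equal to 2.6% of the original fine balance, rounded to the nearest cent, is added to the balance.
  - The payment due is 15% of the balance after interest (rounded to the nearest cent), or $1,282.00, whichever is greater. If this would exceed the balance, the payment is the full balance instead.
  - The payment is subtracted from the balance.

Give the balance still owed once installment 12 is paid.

$7,327.26

# | Opening | Interest | Payment | End bal
1 | $27,277.57 | $709.22 | $4,198.02 | $23,788.77
2 | $23,788.77 | $709.22 | $3,674.70 | $20,823.29
3 | $20,823.29 | $709.22 | $3,229.88 | $18,302.63
4 | $18,302.63 | $709.22 | $2,851.78 | $16,160.07
5 | $16,160.07 | $709.22 | $2,530.39 | $14,338.90
6 | $14,338.90 | $709.22 | $2,257.22 | $12,790.90
7 | $12,790.90 | $709.22 | $2,025.02 | $11,475.10
8 | $11,475.10 | $709.22 | $1,827.65 | $10,356.67
9 | $10,356.67 | $709.22 | $1,659.88 | $9,406.01
10 | $9,406.01 | $709.22 | $1,517.28 | $8,597.95
11 | $8,597.95 | $709.22 | $1,396.08 | $7,911.09
12 | $7,911.09 | $709.22 | $1,293.05 | $7,327.26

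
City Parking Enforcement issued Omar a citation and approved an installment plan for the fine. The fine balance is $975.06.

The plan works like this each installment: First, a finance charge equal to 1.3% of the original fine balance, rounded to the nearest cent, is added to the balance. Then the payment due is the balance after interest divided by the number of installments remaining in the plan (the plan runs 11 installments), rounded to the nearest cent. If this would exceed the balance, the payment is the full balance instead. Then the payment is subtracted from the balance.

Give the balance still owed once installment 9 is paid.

# | Opening | Interest | Payment | End bal
1 | $975.06 | $12.68 | $89.79 | $897.95
2 | $897.95 | $12.68 | $91.06 | $819.57
3 | $819.57 | $12.68 | $92.47 | $739.78
4 | $739.78 | $12.68 | $94.06 | $658.40
5 | $658.40 | $12.68 | $95.87 | $575.21
6 | $575.21 | $12.68 | $97.98 | $489.91
7 | $489.91 | $12.68 | $100.52 | $402.07
8 | $402.07 | $12.68 | $103.69 | $311.06
9 | $311.06 | $12.68 | $107.91 | $215.83

$215.83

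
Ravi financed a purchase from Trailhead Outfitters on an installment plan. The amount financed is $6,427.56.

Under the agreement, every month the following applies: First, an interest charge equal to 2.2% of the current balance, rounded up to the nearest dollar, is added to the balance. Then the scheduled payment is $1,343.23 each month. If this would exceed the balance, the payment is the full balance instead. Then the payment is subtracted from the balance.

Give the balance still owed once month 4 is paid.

# | Opening | Interest | Payment | End bal
1 | $6,427.56 | $142.00 | $1,343.23 | $5,226.33
2 | $5,226.33 | $115.00 | $1,343.23 | $3,998.10
3 | $3,998.10 | $88.00 | $1,343.23 | $2,742.87
4 | $2,742.87 | $61.00 | $1,343.23 | $1,460.64

$1,460.64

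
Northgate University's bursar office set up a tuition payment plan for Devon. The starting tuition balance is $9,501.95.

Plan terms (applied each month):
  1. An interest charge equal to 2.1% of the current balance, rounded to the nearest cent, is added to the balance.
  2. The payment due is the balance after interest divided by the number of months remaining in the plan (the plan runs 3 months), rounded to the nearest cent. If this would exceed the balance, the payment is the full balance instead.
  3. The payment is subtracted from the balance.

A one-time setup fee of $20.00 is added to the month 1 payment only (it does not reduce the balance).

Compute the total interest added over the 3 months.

$404.70

Month 1: opening $9,501.95; interest $199.54 → $9,701.49; payment $3,233.83 (+ $20.00 fee); balance $6,467.66
Month 2: opening $6,467.66; interest $135.82 → $6,603.48; payment $3,301.74; balance $3,301.74
Month 3: opening $3,301.74; interest $69.34 → $3,371.08; payment $3,371.08; balance $0.00
Total interest: $199.54 + $135.82 + $69.34 = $404.70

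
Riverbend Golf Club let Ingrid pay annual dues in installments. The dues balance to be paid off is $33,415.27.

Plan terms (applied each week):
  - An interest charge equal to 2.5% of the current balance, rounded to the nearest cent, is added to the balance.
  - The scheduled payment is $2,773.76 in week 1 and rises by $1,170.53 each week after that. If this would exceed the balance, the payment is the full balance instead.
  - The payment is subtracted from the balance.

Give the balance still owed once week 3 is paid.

Week 1: opening $33,415.27; interest $835.38 → $34,250.65; payment $2,773.76; balance $31,476.89
Week 2: opening $31,476.89; interest $786.92 → $32,263.81; payment $3,944.29; balance $28,319.52
Week 3: opening $28,319.52; interest $707.99 → $29,027.51; payment $5,114.82; balance $23,912.69

$23,912.69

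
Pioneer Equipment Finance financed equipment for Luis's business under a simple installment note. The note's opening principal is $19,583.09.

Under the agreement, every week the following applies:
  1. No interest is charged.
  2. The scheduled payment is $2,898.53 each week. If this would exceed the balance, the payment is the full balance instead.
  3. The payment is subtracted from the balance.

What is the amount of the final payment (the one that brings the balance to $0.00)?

Week 1: opening $19,583.09; payment $2,898.53; balance $16,684.56
Week 2: opening $16,684.56; payment $2,898.53; balance $13,786.03
Week 3: opening $13,786.03; payment $2,898.53; balance $10,887.50
Week 4: opening $10,887.50; payment $2,898.53; balance $7,988.97
Week 5: opening $7,988.97; payment $2,898.53; balance $5,090.44
Week 6: opening $5,090.44; payment $2,898.53; balance $2,191.91
Week 7: opening $2,191.91; payment $2,191.91; balance $0.00

$2,191.91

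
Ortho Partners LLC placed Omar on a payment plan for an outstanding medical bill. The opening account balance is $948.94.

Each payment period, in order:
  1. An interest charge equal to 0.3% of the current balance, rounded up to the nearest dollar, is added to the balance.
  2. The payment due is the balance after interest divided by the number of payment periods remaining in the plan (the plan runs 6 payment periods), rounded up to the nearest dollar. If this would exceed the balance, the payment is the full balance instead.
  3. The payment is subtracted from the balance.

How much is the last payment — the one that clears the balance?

$160.94

Payment period 1: $948.94 +$3.00 interest = $951.94; pay $159.00 → $792.94
Payment period 2: $792.94 +$3.00 interest = $795.94; pay $160.00 → $635.94
Payment period 3: $635.94 +$2.00 interest = $637.94; pay $160.00 → $477.94
Payment period 4: $477.94 +$2.00 interest = $479.94; pay $160.00 → $319.94
Payment period 5: $319.94 +$1.00 interest = $320.94; pay $161.00 → $159.94
Payment period 6: $159.94 +$1.00 interest = $160.94; pay $160.94 → $0.00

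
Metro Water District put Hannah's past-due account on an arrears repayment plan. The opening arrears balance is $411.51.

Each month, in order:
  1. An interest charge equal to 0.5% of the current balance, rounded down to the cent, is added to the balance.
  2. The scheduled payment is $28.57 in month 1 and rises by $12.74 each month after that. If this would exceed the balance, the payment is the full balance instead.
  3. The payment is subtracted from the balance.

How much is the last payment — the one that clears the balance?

# | Opening | Interest | Payment | End bal
1 | $411.51 | $2.05 | $28.57 | $384.99
2 | $384.99 | $1.92 | $41.31 | $345.60
3 | $345.60 | $1.72 | $54.05 | $293.27
4 | $293.27 | $1.46 | $66.79 | $227.94
5 | $227.94 | $1.13 | $79.53 | $149.54
6 | $149.54 | $0.74 | $92.27 | $58.01
7 | $58.01 | $0.29 | $58.30 | $0.00

$58.30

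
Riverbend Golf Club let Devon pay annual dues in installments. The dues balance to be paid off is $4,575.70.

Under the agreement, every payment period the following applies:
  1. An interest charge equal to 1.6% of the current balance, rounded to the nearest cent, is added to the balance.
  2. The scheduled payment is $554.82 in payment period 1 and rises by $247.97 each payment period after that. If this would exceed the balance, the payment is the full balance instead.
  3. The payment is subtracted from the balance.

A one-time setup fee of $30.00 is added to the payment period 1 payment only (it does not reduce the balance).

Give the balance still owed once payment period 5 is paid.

Payment period 1: $4,575.70 +$73.21 interest = $4,648.91; pay $554.82 (+ $30.00 fee) → $4,094.09
Payment period 2: $4,094.09 +$65.51 interest = $4,159.60; pay $802.79 → $3,356.81
Payment period 3: $3,356.81 +$53.71 interest = $3,410.52; pay $1,050.76 → $2,359.76
Payment period 4: $2,359.76 +$37.76 interest = $2,397.52; pay $1,298.73 → $1,098.79
Payment period 5: $1,098.79 +$17.58 interest = $1,116.37; pay $1,116.37 → $0.00

$0.00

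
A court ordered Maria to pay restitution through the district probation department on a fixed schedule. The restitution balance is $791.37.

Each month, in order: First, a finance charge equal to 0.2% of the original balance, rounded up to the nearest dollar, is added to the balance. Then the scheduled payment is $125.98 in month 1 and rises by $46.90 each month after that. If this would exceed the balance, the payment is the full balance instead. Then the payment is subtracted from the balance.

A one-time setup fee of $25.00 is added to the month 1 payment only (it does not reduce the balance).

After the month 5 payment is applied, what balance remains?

$0.00

Month 1: opening $791.37; interest $2.00 → $793.37; payment $125.98 (+ $25.00 fee); balance $667.39
Month 2: opening $667.39; interest $2.00 → $669.39; payment $172.88; balance $496.51
Month 3: opening $496.51; interest $2.00 → $498.51; payment $219.78; balance $278.73
Month 4: opening $278.73; interest $2.00 → $280.73; payment $266.68; balance $14.05
Month 5: opening $14.05; interest $2.00 → $16.05; payment $16.05; balance $0.00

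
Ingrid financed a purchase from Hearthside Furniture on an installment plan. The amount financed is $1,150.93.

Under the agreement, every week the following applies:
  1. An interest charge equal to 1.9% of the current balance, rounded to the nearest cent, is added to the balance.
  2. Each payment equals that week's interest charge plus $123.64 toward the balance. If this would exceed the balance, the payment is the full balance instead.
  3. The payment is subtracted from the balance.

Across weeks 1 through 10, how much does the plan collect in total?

Week 1: $1,150.93 +$21.87 interest = $1,172.80; pay $145.51 → $1,027.29
Week 2: $1,027.29 +$19.52 interest = $1,046.81; pay $143.16 → $903.65
Week 3: $903.65 +$17.17 interest = $920.82; pay $140.81 → $780.01
Week 4: $780.01 +$14.82 interest = $794.83; pay $138.46 → $656.37
Week 5: $656.37 +$12.47 interest = $668.84; pay $136.11 → $532.73
Week 6: $532.73 +$10.12 interest = $542.85; pay $133.76 → $409.09
Week 7: $409.09 +$7.77 interest = $416.86; pay $131.41 → $285.45
Week 8: $285.45 +$5.42 interest = $290.87; pay $129.06 → $161.81
Week 9: $161.81 +$3.07 interest = $164.88; pay $126.71 → $38.17
Week 10: $38.17 +$0.73 interest = $38.90; pay $38.90 → $0.00
Total paid: $1,263.89

$1,263.89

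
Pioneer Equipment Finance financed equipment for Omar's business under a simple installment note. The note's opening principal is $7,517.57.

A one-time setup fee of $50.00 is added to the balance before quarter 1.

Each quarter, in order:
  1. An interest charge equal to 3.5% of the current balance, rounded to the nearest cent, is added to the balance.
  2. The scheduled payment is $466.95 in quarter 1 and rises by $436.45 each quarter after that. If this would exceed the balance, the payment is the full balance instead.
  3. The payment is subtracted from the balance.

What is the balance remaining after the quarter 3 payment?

Quarter 1: $7,567.57 +$264.86 interest = $7,832.43; pay $466.95 → $7,365.48
Quarter 2: $7,365.48 +$257.79 interest = $7,623.27; pay $903.40 → $6,719.87
Quarter 3: $6,719.87 +$235.20 interest = $6,955.07; pay $1,339.85 → $5,615.22

$5,615.22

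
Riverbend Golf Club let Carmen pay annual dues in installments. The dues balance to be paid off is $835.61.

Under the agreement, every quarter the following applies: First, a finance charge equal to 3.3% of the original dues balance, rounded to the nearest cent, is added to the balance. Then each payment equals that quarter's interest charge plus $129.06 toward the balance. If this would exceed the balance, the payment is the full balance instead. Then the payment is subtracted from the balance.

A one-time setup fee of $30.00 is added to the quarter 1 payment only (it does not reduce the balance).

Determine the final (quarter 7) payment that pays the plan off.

Quarter 1: $835.61 +$27.58 interest = $863.19; pay $156.64 (+ $30.00 fee) → $706.55
Quarter 2: $706.55 +$27.58 interest = $734.13; pay $156.64 → $577.49
Quarter 3: $577.49 +$27.58 interest = $605.07; pay $156.64 → $448.43
Quarter 4: $448.43 +$27.58 interest = $476.01; pay $156.64 → $319.37
Quarter 5: $319.37 +$27.58 interest = $346.95; pay $156.64 → $190.31
Quarter 6: $190.31 +$27.58 interest = $217.89; pay $156.64 → $61.25
Quarter 7: $61.25 +$27.58 interest = $88.83; pay $88.83 → $0.00

$88.83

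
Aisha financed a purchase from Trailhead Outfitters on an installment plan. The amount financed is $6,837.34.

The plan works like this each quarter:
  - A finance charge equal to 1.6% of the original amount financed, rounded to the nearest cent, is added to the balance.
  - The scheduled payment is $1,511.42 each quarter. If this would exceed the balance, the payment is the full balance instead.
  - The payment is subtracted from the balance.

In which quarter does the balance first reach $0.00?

5

Quarter 1: $6,837.34 +$109.40 interest = $6,946.74; pay $1,511.42 → $5,435.32
Quarter 2: $5,435.32 +$109.40 interest = $5,544.72; pay $1,511.42 → $4,033.30
Quarter 3: $4,033.30 +$109.40 interest = $4,142.70; pay $1,511.42 → $2,631.28
Quarter 4: $2,631.28 +$109.40 interest = $2,740.68; pay $1,511.42 → $1,229.26
Quarter 5: $1,229.26 +$109.40 interest = $1,338.66; pay $1,338.66 → $0.00
Balance reaches $0.00 in quarter 5.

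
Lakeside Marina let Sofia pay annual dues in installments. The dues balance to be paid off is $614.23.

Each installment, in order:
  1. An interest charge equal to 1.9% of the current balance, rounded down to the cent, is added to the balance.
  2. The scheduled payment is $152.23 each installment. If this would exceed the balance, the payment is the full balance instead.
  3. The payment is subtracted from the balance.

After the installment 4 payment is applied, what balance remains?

$35.74

# | Opening | Interest | Payment | End bal
1 | $614.23 | $11.67 | $152.23 | $473.67
2 | $473.67 | $8.99 | $152.23 | $330.43
3 | $330.43 | $6.27 | $152.23 | $184.47
4 | $184.47 | $3.50 | $152.23 | $35.74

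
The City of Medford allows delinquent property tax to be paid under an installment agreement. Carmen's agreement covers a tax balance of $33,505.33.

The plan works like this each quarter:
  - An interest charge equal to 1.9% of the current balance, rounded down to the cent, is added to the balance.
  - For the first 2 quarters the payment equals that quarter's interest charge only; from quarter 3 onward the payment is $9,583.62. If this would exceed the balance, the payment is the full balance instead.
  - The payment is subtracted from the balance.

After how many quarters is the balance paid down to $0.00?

Quarter 1: opening $33,505.33; interest $636.60 → $34,141.93; payment $636.60; balance $33,505.33
Quarter 2: opening $33,505.33; interest $636.60 → $34,141.93; payment $636.60; balance $33,505.33
Quarter 3: opening $33,505.33; interest $636.60 → $34,141.93; payment $9,583.62; balance $24,558.31
Quarter 4: opening $24,558.31; interest $466.60 → $25,024.91; payment $9,583.62; balance $15,441.29
Quarter 5: opening $15,441.29; interest $293.38 → $15,734.67; payment $9,583.62; balance $6,151.05
Quarter 6: opening $6,151.05; interest $116.86 → $6,267.91; payment $6,267.91; balance $0.00
Balance reaches $0.00 in quarter 6.

6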